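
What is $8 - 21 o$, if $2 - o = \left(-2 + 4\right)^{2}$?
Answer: $50$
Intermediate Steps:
$o = -2$ ($o = 2 - \left(-2 + 4\right)^{2} = 2 - 2^{2} = 2 - 4 = -2$)
$8 - 21 o = 8 - -42 = 8 + 42 = 50$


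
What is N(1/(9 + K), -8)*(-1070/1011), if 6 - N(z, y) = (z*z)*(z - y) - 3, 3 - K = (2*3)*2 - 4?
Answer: -96835/10784 ≈ -8.9795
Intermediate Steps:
K = -5 (K = 3 - ((2*3)*2 - 4) = 3 - (6*2 - 4) = 3 - (12 - 4) = 3 - 1*8 = 3 - 8 = -5)
N(z, y) = 9 - z²*(z - y) (N(z, y) = 6 - ((z*z)*(z - y) - 3) = 6 - (z²*(z - y) - 3) = 6 - (-3 + z²*(z - y)) = 6 + (3 - z²*(z - y)) = 9 - z²*(z - y))
N(1/(9 + K), -8)*(-1070/1011) = (9 - (1/(9 - 5))³ - 8/(9 - 5)²)*(-1070/1011) = (9 - (1/4)³ - 8*(1/4)²)*(-1070*1/1011) = (9 - (¼)³ - 8*(¼)²)*(-1070/1011) = (9 - 1*1/64 - 8*1/16)*(-1070/1011) = (9 - 1/64 - ½)*(-1070/1011) = (543/64)*(-1070/1011) = -96835/10784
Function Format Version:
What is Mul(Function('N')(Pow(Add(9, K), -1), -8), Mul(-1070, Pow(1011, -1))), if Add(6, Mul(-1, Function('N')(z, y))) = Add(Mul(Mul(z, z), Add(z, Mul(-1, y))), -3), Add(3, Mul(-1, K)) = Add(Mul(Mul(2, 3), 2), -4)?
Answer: Rational(-96835, 10784) ≈ -8.9795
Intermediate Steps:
K = -5 (K = Add(3, Mul(-1, Add(Mul(Mul(2, 3), 2), -4))) = Add(3, Mul(-1, Add(Mul(6, 2), -4))) = Add(3, Mul(-1, Add(12, -4))) = Add(3, Mul(-1, 8)) = Add(3, -8) = -5)
Function('N')(z, y) = Add(9, Mul(-1, Pow(z, 2), Add(z, Mul(-1, y)))) (Function('N')(z, y) = Add(6, Mul(-1, Add(Mul(Mul(z, z), Add(z, Mul(-1, y))), -3))) = Add(6, Mul(-1, Add(Mul(Pow(z, 2), Add(z, Mul(-1, y))), -3))) = Add(6, Mul(-1, Add(-3, Mul(Pow(z, 2), Add(z, Mul(-1, y)))))) = Add(6, Add(3, Mul(-1, Pow(z, 2), Add(z, Mul(-1, y))))) = Add(9, Mul(-1, Pow(z, 2), Add(z, Mul(-1, y)))))
Mul(Function('N')(Pow(Add(9, K), -1), -8), Mul(-1070, Pow(1011, -1))) = Mul(Add(9, Mul(-1, Pow(Pow(Add(9, -5), -1), 3)), Mul(-8, Pow(Pow(Add(9, -5), -1), 2))), Mul(-1070, Pow(1011, -1))) = Mul(Add(9, Mul(-1, Pow(Pow(4, -1), 3)), Mul(-8, Pow(Pow(4, -1), 2))), Mul(-1070, Rational(1, 1011))) = Mul(Add(9, Mul(-1, Pow(Rational(1, 4), 3)), Mul(-8, Pow(Rational(1, 4), 2))), Rational(-1070, 1011)) = Mul(Add(9, Mul(-1, Rational(1, 64)), Mul(-8, Rational(1, 16))), Rational(-1070, 1011)) = Mul(Add(9, Rational(-1, 64), Rational(-1, 2)), Rational(-1070, 1011)) = Mul(Rational(543, 64), Rational(-1070, 1011)) = Rational(-96835, 10784)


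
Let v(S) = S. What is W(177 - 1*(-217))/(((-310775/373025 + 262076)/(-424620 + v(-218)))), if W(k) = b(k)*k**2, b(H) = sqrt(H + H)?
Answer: -1968084429060656*sqrt(197)/3910423565 ≈ -7.0640e+6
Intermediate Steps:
b(H) = sqrt(2)*sqrt(H) (b(H) = sqrt(2*H) = sqrt(2)*sqrt(H))
W(k) = sqrt(2)*k**(5/2) (W(k) = (sqrt(2)*sqrt(k))*k**2 = sqrt(2)*k**(5/2))
W(177 - 1*(-217))/(((-310775/373025 + 262076)/(-424620 + v(-218)))) = (sqrt(2)*(177 - 1*(-217))**(5/2))/(((-310775/373025 + 262076)/(-424620 - 218))) = (sqrt(2)*(177 + 217)**(5/2))/(((-310775*1/373025 + 262076)/(-424838))) = (sqrt(2)*394**(5/2))/(((-12431/14921 + 262076)*(-1/424838))) = (sqrt(2)*(155236*sqrt(394)))/(((3910423565/14921)*(-1/424838))) = (310472*sqrt(197))/(-3910423565/6339007798) = (310472*sqrt(197))*(-6339007798/3910423565) = -1968084429060656*sqrt(197)/3910423565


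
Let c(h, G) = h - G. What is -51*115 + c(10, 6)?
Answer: -5861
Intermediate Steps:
-51*115 + c(10, 6) = -51*115 + (10 - 1*6) = -5865 + (10 - 6) = -5865 + 4 = -5861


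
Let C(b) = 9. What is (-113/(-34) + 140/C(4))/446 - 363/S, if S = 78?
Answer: -8181697/1774188 ≈ -4.6115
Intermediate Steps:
(-113/(-34) + 140/C(4))/446 - 363/S = (-113/(-34) + 140/9)/446 - 363/78 = (-113*(-1/34) + 140*(⅑))*(1/446) - 363*1/78 = (113/34 + 140/9)*(1/446) - 121/26 = (5777/306)*(1/446) - 121/26 = 5777/136476 - 121/26 = -8181697/1774188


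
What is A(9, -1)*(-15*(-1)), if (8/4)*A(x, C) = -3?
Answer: -45/2 ≈ -22.500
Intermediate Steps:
A(x, C) = -3/2 (A(x, C) = (1/2)*(-3) = -3/2)
A(9, -1)*(-15*(-1)) = -(-45)*(-1)/2 = -3/2*15 = -45/2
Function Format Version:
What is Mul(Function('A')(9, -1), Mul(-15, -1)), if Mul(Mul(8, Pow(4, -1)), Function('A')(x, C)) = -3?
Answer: Rational(-45, 2) ≈ -22.500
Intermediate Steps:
Function('A')(x, C) = Rational(-3, 2) (Function('A')(x, C) = Mul(Rational(1, 2), -3) = Rational(-3, 2))
Mul(Function('A')(9, -1), Mul(-15, -1)) = Mul(Rational(-3, 2), Mul(-15, -1)) = Mul(Rational(-3, 2), 15) = Rational(-45, 2)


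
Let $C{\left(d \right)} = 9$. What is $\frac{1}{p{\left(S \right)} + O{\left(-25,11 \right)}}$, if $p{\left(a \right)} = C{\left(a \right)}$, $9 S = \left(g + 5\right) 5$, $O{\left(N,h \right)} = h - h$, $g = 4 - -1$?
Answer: $\frac{1}{9} \approx 0.11111$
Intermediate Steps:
$g = 5$ ($g = 4 + 1 = 5$)
$O{\left(N,h \right)} = 0$
$S = \frac{50}{9}$ ($S = \frac{\left(5 + 5\right) 5}{9} = \frac{10 \cdot 5}{9} = \frac{1}{9} \cdot 50 = \frac{50}{9} \approx 5.5556$)
$p{\left(a \right)} = 9$
$\frac{1}{p{\left(S \right)} + O{\left(-25,11 \right)}} = \frac{1}{9 + 0} = \frac{1}{9}$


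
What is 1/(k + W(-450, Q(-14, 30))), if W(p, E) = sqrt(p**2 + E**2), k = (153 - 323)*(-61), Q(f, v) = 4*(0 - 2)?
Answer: 5185/53667168 - sqrt(50641)/53667168 ≈ 9.2421e-5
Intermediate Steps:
Q(f, v) = -8 (Q(f, v) = 4*(-2) = -8)
k = 10370 (k = -170*(-61) = 10370)
W(p, E) = sqrt(E**2 + p**2)
1/(k + W(-450, Q(-14, 30))) = 1/(10370 + sqrt((-8)**2 + (-450)**2)) = 1/(10370 + sqrt(64 + 202500)) = 1/(10370 + sqrt(202564)) = 1/(10370 + 2*sqrt(50641))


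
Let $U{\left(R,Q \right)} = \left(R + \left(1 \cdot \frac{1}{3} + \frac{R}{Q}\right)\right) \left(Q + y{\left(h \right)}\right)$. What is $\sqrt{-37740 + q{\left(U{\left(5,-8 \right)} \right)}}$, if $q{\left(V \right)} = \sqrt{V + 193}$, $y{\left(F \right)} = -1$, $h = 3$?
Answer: $\frac{\sqrt{-150960 + \sqrt{2410}}}{2} \approx 194.24 i$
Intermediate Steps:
$U{\left(R,Q \right)} = \left(-1 + Q\right) \left(\frac{1}{3} + R + \frac{R}{Q}\right)$ ($U{\left(R,Q \right)} = \left(R + \left(1 \cdot \frac{1}{3} + \frac{R}{Q}\right)\right) \left(Q - 1\right) = \left(R + \left(1 \cdot \frac{1}{3} + \frac{R}{Q}\right)\right) \left(-1 + Q\right) = \left(R + \left(\frac{1}{3} + \frac{R}{Q}\right)\right) \left(-1 + Q\right) = \left(\frac{1}{3} + R + \frac{R}{Q}\right) \left(-1 + Q\right) = \left(-1 + Q\right) \left(\frac{1}{3} + R + \frac{R}{Q}\right)$)
$q{\left(V \right)} = \sqrt{193 + V}$
$\sqrt{-37740 + q{\left(U{\left(5,-8 \right)} \right)}} = \sqrt{-37740 + \sqrt{193 - \left(43 - \frac{5}{8}\right)}} = \sqrt{-37740 + \sqrt{193 - \frac{339}{8}}} = \sqrt{-37740 + \sqrt{\frac{1205}{8}}} = \sqrt{-37740 + \frac{\sqrt{2410}}{4}}$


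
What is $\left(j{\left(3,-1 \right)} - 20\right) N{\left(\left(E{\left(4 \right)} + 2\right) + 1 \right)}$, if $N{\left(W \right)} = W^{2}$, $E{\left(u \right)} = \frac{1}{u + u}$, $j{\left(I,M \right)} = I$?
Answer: $- \frac{10625}{64} \approx -166.02$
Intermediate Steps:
$E{\left(u \right)} = \frac{1}{2 u}$
$\left(j{\left(3,-1 \right)} - 20\right) N{\left(\left(E{\left(4 \right)} + 2\right) + 1 \right)} = \left(3 - 20\right) \left(\left(\frac{1}{2 \cdot 4} + 2\right) + 1\right)^{2} = - 17 \left(\left(\frac{1}{2} \cdot \frac{1}{4} + 2\right) + 1\right)^{2} = - 17 \left(\left(\frac{1}{8} + 2\right) + 1\right)^{2} = - 17 \left(\frac{17}{8} + 1\right)^{2} = - 17 \left(\frac{25}{8}\right)^{2} = \left(-17\right) \frac{625}{64} = - \frac{10625}{64}$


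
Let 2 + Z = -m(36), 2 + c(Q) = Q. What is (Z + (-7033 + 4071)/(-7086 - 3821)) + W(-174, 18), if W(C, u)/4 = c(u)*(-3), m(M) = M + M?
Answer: -2898300/10907 ≈ -265.73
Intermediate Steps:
m(M) = 2*M
c(Q) = -2 + Q
W(C, u) = 24 - 12*u (W(C, u) = 4*((-2 + u)*(-3)) = 4*(6 - 3*u) = 24 - 12*u)
Z = -74 (Z = -2 - 2*36 = -2 - 1*72 = -2 - 72 = -74)
(Z + (-7033 + 4071)/(-7086 - 3821)) + W(-174, 18) = (-74 + (-7033 + 4071)/(-7086 - 3821)) + (24 - 12*18) = (-74 - 2962/(-10907)) + (24 - 216) = (-74 - 2962*(-1/10907)) - 192 = (-74 + 2962/10907) - 192 = -804156/10907 - 192 = -2898300/10907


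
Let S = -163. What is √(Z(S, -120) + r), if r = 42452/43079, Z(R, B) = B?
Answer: 2*I*√55216809803/43079 ≈ 10.909*I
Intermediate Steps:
r = 42452/43079 (r = 42452*(1/43079) = 42452/43079 ≈ 0.98545)
√(Z(S, -120) + r) = √(-120 + 42452/43079) = √(-5127028/43079) = 2*I*√55216809803/43079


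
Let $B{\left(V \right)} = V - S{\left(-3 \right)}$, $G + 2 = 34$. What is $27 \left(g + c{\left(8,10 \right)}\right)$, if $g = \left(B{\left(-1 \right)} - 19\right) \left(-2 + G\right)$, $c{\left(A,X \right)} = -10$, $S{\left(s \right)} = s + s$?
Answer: $-11610$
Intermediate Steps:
$S{\left(s \right)} = 2 s$
$G = 32$ ($G = -2 + 34 = 32$)
$B{\left(V \right)} = 6 + V$ ($B{\left(V \right)} = V - 2 \left(-3\right) = V - -6 = V + 6 = 6 + V$)
$g = -420$ ($g = \left(\left(6 - 1\right) - 19\right) \left(-2 + 32\right) = \left(5 - 19\right) 30 = \left(-14\right) 30 = -420$)
$27 \left(g + c{\left(8,10 \right)}\right) = 27 \left(-420 - 10\right) = 27 \left(-430\right) = -11610$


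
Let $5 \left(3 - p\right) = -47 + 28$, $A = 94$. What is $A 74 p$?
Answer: $\frac{236504}{5} \approx 47301.0$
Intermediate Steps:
$p = \frac{34}{5}$ ($p = 3 - \frac{-47 + 28}{5} = 3 - - \frac{19}{5} = 3 + \frac{19}{5} = \frac{34}{5} \approx 6.8$)
$A 74 p = 94 \cdot 74 \cdot \frac{34}{5} = 6956 \cdot \frac{34}{5} = \frac{236504}{5}$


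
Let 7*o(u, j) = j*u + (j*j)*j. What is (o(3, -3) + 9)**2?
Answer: 729/49 ≈ 14.878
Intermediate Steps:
o(u, j) = j**3/7 + j*u/7 (o(u, j) = (j*u + (j*j)*j)/7 = (j*u + j**2*j)/7 = (j*u + j**3)/7 = (j**3 + j*u)/7 = j**3/7 + j*u/7)
(o(3, -3) + 9)**2 = ((1/7)*(-3)*(3 + (-3)**2) + 9)**2 = ((1/7)*(-3)*(3 + 9) + 9)**2 = ((1/7)*(-3)*12 + 9)**2 = (-36/7 + 9)**2 = (27/7)**2 = 729/49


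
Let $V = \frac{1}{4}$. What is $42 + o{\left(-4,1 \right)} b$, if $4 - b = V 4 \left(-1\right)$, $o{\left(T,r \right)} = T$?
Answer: $22$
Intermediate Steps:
$V = \frac{1}{4} \approx 0.25$
$b = 5$ ($b = 4 - \frac{1}{4} \cdot 4 \left(-1\right) = 4 - 1 \left(-1\right) = 4 - -1 = 4 + 1 = 5$)
$42 + o{\left(-4,1 \right)} b = 42 - 20 = 22$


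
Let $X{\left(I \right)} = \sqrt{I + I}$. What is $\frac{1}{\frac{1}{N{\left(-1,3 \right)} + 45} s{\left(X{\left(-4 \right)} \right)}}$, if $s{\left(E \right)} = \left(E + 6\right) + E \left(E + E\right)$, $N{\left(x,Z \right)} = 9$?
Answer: $-5 - i \sqrt{2} \approx -5.0 - 1.4142 i$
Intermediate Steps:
$X{\left(I \right)} = \sqrt{2} \sqrt{I}$ ($X{\left(I \right)} = \sqrt{2 I} = \sqrt{2} \sqrt{I}$)
$s{\left(E \right)} = 6 + E + 2 E^{2}$ ($s{\left(E \right)} = \left(6 + E\right) + E 2 E = \left(6 + E\right) + 2 E^{2} = 6 + E + 2 E^{2}$)
$\frac{1}{\frac{1}{N{\left(-1,3 \right)} + 45} s{\left(X{\left(-4 \right)} \right)}} = \frac{1}{\frac{1}{9 + 45} \left(6 + \sqrt{2} \sqrt{-4} + 2 \left(\sqrt{2} \sqrt{-4}\right)^{2}\right)} = \frac{1}{\frac{1}{54} \left(6 + \sqrt{2} \cdot 2 i + 2 \left(\sqrt{2} \cdot 2 i\right)^{2}\right)} = \frac{1}{\frac{1}{54} \left(6 + 2 i \sqrt{2} + 2 \left(2 i \sqrt{2}\right)^{2}\right)} = \frac{1}{\frac{1}{54} \left(6 + 2 i \sqrt{2} + 2 \left(-8\right)\right)} = \frac{1}{\frac{1}{54} \left(6 + 2 i \sqrt{2} - 16\right)} = \frac{1}{\frac{1}{54} \left(-10 + 2 i \sqrt{2}\right)} = \frac{1}{- \frac{5}{27} + \frac{i \sqrt{2}}{27}}$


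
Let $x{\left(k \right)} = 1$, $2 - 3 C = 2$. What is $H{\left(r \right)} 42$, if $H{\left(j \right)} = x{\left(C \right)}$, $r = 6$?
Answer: $42$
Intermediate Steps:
$C = 0$ ($C = \frac{2}{3} - \frac{2}{3} = 0$)
$H{\left(j \right)} = 1$
$H{\left(r \right)} 42 = 1 \cdot 42 = 42$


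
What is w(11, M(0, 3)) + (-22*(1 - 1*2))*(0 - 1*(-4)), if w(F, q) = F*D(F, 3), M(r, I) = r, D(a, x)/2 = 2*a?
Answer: 572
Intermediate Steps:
D(a, x) = 4*a (D(a, x) = 2*(2*a) = 4*a)
w(F, q) = 4*F² (w(F, q) = F*(4*F) = 4*F²)
w(11, M(0, 3)) + (-22*(1 - 1*2))*(0 - 1*(-4)) = 4*11² + (-22*(1 - 1*2))*(0 - 1*(-4)) = 4*121 + (-22*(1 - 2))*(0 + 4) = 484 - 22*(-1)*4 = 484 + 22*4 = 484 + 88 = 572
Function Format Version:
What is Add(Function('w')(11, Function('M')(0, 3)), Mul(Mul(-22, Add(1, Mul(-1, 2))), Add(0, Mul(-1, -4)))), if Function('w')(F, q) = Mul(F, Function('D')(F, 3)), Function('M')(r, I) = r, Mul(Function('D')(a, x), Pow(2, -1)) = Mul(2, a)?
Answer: 572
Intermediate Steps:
Function('D')(a, x) = Mul(4, a) (Function('D')(a, x) = Mul(2, Mul(2, a)) = Mul(4, a))
Function('w')(F, q) = Mul(4, Pow(F, 2)) (Function('w')(F, q) = Mul(F, Mul(4, F)) = Mul(4, Pow(F, 2)))
Add(Function('w')(11, Function('M')(0, 3)), Mul(Mul(-22, Add(1, Mul(-1, 2))), Add(0, Mul(-1, -4)))) = Add(Mul(4, Pow(11, 2)), Mul(Mul(-22, Add(1, Mul(-1, 2))), Add(0, Mul(-1, -4)))) = Add(Mul(4, 121), Mul(Mul(-22, Add(1, -2)), Add(0, 4))) = Add(484, Mul(Mul(-22, -1), 4)) = Add(484, Mul(22, 4)) = Add(484, 88) = 572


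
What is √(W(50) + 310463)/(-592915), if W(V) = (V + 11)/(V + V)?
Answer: -19*√86001/5929150 ≈ -0.00093975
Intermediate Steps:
W(V) = (11 + V)/(2*V) (W(V) = (11 + V)/((2*V)) = (11 + V)*(1/(2*V)) = (11 + V)/(2*V))
√(W(50) + 310463)/(-592915) = √((½)*(11 + 50)/50 + 310463)/(-592915) = √((½)*(1/50)*61 + 310463)*(-1/592915) = √(61/100 + 310463)*(-1/592915) = √(31046361/100)*(-1/592915) = (19*√86001/10)*(-1/592915) = -19*√86001/5929150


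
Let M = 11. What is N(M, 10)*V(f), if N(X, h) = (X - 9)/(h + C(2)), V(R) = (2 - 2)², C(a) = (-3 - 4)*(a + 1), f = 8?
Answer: 0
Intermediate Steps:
C(a) = -7 - 7*a (C(a) = -7*(1 + a) = -7 - 7*a)
V(R) = 0 (V(R) = 0² = 0)
N(X, h) = (-9 + X)/(-21 + h) (N(X, h) = (X - 9)/(h + (-7 - 7*2)) = (-9 + X)/(h + (-7 - 14)) = (-9 + X)/(h - 21) = (-9 + X)/(-21 + h))
N(M, 10)*V(f) = ((-9 + 11)/(-21 + 10))*0 = (2/(-11))*0 = -1/11*2*0 = -2/11*0 = 0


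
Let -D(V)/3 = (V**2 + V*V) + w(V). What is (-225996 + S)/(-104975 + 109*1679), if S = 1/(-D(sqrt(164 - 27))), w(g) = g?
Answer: -185429717/64028538 - sqrt(137)/17543819412 ≈ -2.8960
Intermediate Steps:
D(V) = -6*V**2 - 3*V (D(V) = -3*((V**2 + V*V) + V) = -3*((V**2 + V**2) + V) = -3*(2*V**2 + V) = -3*(V + 2*V**2) = -6*V**2 - 3*V)
S = -sqrt(137)/(411*(-1 - 2*sqrt(137))) (S = 1/(-3*sqrt(164 - 27)*(-1 - 2*sqrt(164 - 27))) = 1/(-3*sqrt(137)*(-1 - 2*sqrt(137))) = -sqrt(137)/(411*(-1 - 2*sqrt(137))) ≈ 0.0011667)
(-225996 + S)/(-104975 + 109*1679) = (-225996 + (2/1641 - sqrt(137)/224817))/(-104975 + 109*1679) = (-370859434/1641 - sqrt(137)/224817)/(-104975 + 183011) = (-370859434/1641 - sqrt(137)/224817)/78036 = (-370859434/1641 - sqrt(137)/224817)*(1/78036) = -185429717/64028538 - sqrt(137)/17543819412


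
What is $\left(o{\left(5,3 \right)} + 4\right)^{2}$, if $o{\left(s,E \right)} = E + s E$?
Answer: $484$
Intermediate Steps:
$o{\left(s,E \right)} = E + E s$
$\left(o{\left(5,3 \right)} + 4\right)^{2} = \left(3 \left(1 + 5\right) + 4\right)^{2} = \left(3 \cdot 6 + 4\right)^{2} = \left(18 + 4\right)^{2} = 22^{2} = 484$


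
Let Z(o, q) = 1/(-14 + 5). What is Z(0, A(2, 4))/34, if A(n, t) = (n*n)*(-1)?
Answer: -1/306 ≈ -0.0032680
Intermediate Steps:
A(n, t) = -n**2 (A(n, t) = n**2*(-1) = -n**2)
Z(o, q) = -1/9 (Z(o, q) = 1/(-9) = -1/9)
Z(0, A(2, 4))/34 = -1/9/34 = (1/34)*(-1/9) = -1/306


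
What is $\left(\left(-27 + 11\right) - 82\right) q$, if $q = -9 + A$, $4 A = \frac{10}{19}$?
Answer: $\frac{16513}{19} \approx 869.11$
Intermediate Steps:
$A = \frac{5}{38}$ ($A = \frac{10 \cdot \frac{1}{19}}{4} = \frac{1}{4} \cdot \frac{10}{19} = \frac{5}{38} \approx 0.13158$)
$q = - \frac{337}{38}$ ($q = -9 + \frac{5}{38} = - \frac{337}{38} \approx -8.8684$)
$\left(\left(-27 + 11\right) - 82\right) q = \left(\left(-27 + 11\right) - 82\right) \left(- \frac{337}{38}\right) = \left(-16 - 82\right) \left(- \frac{337}{38}\right) = \left(-98\right) \left(- \frac{337}{38}\right) = \frac{16513}{19}$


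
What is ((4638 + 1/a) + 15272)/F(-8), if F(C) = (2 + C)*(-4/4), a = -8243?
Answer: 54706043/16486 ≈ 3318.3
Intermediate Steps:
F(C) = -2 - C (F(C) = (2 + C)*(-4*¼) = (2 + C)*(-1) = -2 - C)
((4638 + 1/a) + 15272)/F(-8) = ((4638 + 1/(-8243)) + 15272)/(-2 - 1*(-8)) = ((4638 - 1/8243) + 15272)/(-2 + 8) = (38231033/8243 + 15272)/6 = (164118129/8243)*(⅙) = 54706043/16486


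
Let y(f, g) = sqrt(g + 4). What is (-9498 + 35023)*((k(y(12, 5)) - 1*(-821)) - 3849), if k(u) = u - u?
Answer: -77289700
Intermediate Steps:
y(f, g) = sqrt(4 + g)
k(u) = 0
(-9498 + 35023)*((k(y(12, 5)) - 1*(-821)) - 3849) = (-9498 + 35023)*((0 - 1*(-821)) - 3849) = 25525*((0 + 821) - 3849) = 25525*(821 - 3849) = 25525*(-3028) = -77289700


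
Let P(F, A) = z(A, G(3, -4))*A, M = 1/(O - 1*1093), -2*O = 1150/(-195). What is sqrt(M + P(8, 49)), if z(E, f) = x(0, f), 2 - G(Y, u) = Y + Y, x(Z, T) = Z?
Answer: I*sqrt(103623)/10628 ≈ 0.030288*I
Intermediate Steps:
G(Y, u) = 2 - 2*Y (G(Y, u) = 2 - (Y + Y) = 2 - 2*Y)
O = 115/39 (O = -575/(-195) = -575*(-1)/195 = -1/2*(-230/39) = 115/39 ≈ 2.9487)
z(E, f) = 0
M = -39/42512 (M = 1/(115/39 - 1*1093) = 1/(115/39 - 1093) = 1/(-42512/39) = -39/42512 ≈ -0.00091739)
P(F, A) = 0 (P(F, A) = 0*A = 0)
sqrt(M + P(8, 49)) = sqrt(-39/42512 + 0) = sqrt(-39/42512) = I*sqrt(103623)/10628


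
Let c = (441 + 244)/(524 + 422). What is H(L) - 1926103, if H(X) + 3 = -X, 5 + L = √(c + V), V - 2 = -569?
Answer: -1926101 - I*√506769362/946 ≈ -1.9261e+6 - 23.797*I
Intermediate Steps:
V = -567 (V = 2 - 569 = -567)
c = 685/946 ≈ 0.72410
L = -5 + I*√506769362/946 (L = -5 + √(685/946 - 567) = -5 + √(-535697/946) = -5 + I*√506769362/946 ≈ -5.0 + 23.797*I)
H(X) = -3 - X
H(L) - 1926103 = (-3 - (-5 + I*√506769362/946)) - 1926103 = (-3 + (5 - I*√506769362/946)) - 1926103 = (2 - I*√506769362/946) - 1926103 = -1926101 - I*√506769362/946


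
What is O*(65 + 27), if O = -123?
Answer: -11316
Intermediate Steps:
O*(65 + 27) = -123*(65 + 27) = -123*92 = -11316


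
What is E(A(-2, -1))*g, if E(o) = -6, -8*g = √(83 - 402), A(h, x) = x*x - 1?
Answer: 3*I*√319/4 ≈ 13.395*I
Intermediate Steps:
A(h, x) = -1 + x² (A(h, x) = x² - 1 = -1 + x²)
g = -I*√319/8 (g = -√(83 - 402)/8 = -I*√319/8 ≈ -2.2326*I)
E(A(-2, -1))*g = -(-3)*I*√319/4 = 3*I*√319/4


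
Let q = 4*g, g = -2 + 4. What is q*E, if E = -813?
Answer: -6504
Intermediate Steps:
g = 2
q = 8 (q = 4*2 = 8)
q*E = 8*(-813) = -6504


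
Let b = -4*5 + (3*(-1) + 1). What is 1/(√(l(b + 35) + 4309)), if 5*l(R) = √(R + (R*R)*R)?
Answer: √5/√(21545 + √2210) ≈ 0.015217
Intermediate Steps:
b = -22 (b = -20 + (-3 + 1) = -20 - 2 = -22)
l(R) = √(R + R³)/5 (l(R) = √(R + (R*R)*R)/5 = √(R + R²*R)/5 = √(R + R³)/5)
1/(√(l(b + 35) + 4309)) = 1/(√(√((-22 + 35) + (-22 + 35)³)/5 + 4309)) = 1/(√(√(13 + 13³)/5 + 4309)) = 1/(√(√(13 + 2197)/5 + 4309)) = 1/(√(√2210/5 + 4309)) = 1/(√(4309 + √2210/5)) = (4309 + √2210/5)^(-½)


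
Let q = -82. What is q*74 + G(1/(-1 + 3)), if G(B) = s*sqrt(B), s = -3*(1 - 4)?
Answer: -6068 + 9*sqrt(2)/2 ≈ -6061.6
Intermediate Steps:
s = 9 (s = -3*(-3) = 9)
G(B) = 9*sqrt(B)
q*74 + G(1/(-1 + 3)) = -82*74 + 9*sqrt(1/(-1 + 3)) = -6068 + 9*sqrt(1/2) = -6068 + 9*(sqrt(2)/2) = -6068 + 9*sqrt(2)/2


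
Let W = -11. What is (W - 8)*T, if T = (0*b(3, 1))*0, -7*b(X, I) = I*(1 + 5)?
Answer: 0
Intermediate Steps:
b(X, I) = -6*I/7 (b(X, I) = -I*(1 + 5)/7 = -I*6/7 = -6*I/7)
T = 0 (T = (0*(-6/7*1))*0 = (0*(-6/7))*0 = 0*0 = 0)
(W - 8)*T = (-11 - 8)*0 = -19*0 = 0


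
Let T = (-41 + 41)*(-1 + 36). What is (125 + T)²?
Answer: 15625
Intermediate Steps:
T = 0 (T = 0*35 = 0)
(125 + T)² = (125 + 0)² = 125² = 15625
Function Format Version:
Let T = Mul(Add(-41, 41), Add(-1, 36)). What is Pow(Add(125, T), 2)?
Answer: 15625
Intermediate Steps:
T = 0 (T = Mul(0, 35) = 0)
Pow(Add(125, T), 2) = Pow(Add(125, 0), 2) = Pow(125, 2) = 15625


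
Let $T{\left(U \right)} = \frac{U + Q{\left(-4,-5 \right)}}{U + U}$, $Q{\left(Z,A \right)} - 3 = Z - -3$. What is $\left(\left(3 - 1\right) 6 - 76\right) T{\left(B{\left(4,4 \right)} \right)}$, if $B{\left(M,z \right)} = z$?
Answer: $-48$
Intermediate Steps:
$Q{\left(Z,A \right)} = 6 + Z$ ($Q{\left(Z,A \right)} = 3 + \left(Z - -3\right) = 3 + \left(Z + 3\right) = 3 + \left(3 + Z\right) = 6 + Z$)
$T{\left(U \right)} = \frac{2 + U}{2 U}$ ($T{\left(U \right)} = \frac{U + \left(6 - 4\right)}{U + U} = \frac{U + 2}{2 U} = \left(2 + U\right) \frac{1}{2 U} = \frac{2 + U}{2 U}$)
$\left(\left(3 - 1\right) 6 - 76\right) T{\left(B{\left(4,4 \right)} \right)} = \left(\left(3 - 1\right) 6 - 76\right) \frac{2 + 4}{2 \cdot 4} = \left(2 \cdot 6 - 76\right) \frac{1}{2} \cdot \frac{1}{4} \cdot 6 = \left(12 - 76\right) \frac{3}{4} = \left(-64\right) \frac{3}{4} = -48$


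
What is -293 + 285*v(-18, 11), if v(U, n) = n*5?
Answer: 15382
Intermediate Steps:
v(U, n) = 5*n
-293 + 285*v(-18, 11) = -293 + 285*(5*11) = -293 + 285*55 = -293 + 15675 = 15382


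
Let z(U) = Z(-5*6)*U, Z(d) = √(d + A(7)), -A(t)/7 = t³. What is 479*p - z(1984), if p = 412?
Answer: 197348 - 1984*I*√2431 ≈ 1.9735e+5 - 97822.0*I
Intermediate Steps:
A(t) = -7*t³
Z(d) = √(-2401 + d) (Z(d) = √(d - 7*7³) = √(d - 7*343) = √(d - 2401) = √(-2401 + d))
z(U) = I*U*√2431 (z(U) = √(-2401 - 5*6)*U = √(-2401 - 30)*U = √(-2431)*U = (I*√2431)*U = I*U*√2431)
479*p - z(1984) = 479*412 - I*1984*√2431 = 197348 - 1984*I*√2431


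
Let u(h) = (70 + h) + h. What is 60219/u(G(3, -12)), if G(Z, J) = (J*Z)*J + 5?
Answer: 60219/944 ≈ 63.791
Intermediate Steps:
G(Z, J) = 5 + Z*J² (G(Z, J) = Z*J² + 5 = 5 + Z*J²)
u(h) = 70 + 2*h
60219/u(G(3, -12)) = 60219/(70 + 2*(5 + 3*(-12)²)) = 60219/(70 + 2*(5 + 3*144)) = 60219/(70 + 2*(5 + 432)) = 60219/(70 + 2*437) = 60219/(70 + 874) = 60219/944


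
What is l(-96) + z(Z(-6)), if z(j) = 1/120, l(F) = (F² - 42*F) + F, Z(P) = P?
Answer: 1578241/120 ≈ 13152.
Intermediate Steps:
l(F) = F² - 41*F
z(j) = 1/120
l(-96) + z(Z(-6)) = -96*(-41 - 96) + 1/120 = -96*(-137) + 1/120 = 13152 + 1/120 = 1578241/120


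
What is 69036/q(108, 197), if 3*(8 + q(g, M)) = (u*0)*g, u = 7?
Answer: -17259/2 ≈ -8629.5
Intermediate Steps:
q(g, M) = -8 (q(g, M) = -8 + ((7*0)*g)/3 = -8 + (0*g)/3 = -8 + (⅓)*0 = -8 + 0 = -8)
69036/q(108, 197) = 69036/(-8) = 69036*(-⅛) = -17259/2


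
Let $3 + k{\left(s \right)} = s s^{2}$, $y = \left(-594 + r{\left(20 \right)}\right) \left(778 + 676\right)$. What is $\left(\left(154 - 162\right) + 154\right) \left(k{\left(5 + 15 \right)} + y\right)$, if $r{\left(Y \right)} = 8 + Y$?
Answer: $-118985182$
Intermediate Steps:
$y = -822964$ ($y = \left(-594 + \left(8 + 20\right)\right) \left(778 + 676\right) = \left(-594 + 28\right) 1454 = \left(-566\right) 1454 = -822964$)
$k{\left(s \right)} = -3 + s^{3}$ ($k{\left(s \right)} = -3 + s s^{2} = -3 + s^{3}$)
$\left(\left(154 - 162\right) + 154\right) \left(k{\left(5 + 15 \right)} + y\right) = \left(\left(154 - 162\right) + 154\right) \left(\left(-3 + \left(5 + 15\right)^{3}\right) - 822964\right) = \left(-8 + 154\right) \left(\left(-3 + 20^{3}\right) - 822964\right) = 146 \left(\left(-3 + 8000\right) - 822964\right) = 146 \left(7997 - 822964\right) = 146 \left(-814967\right) = -118985182$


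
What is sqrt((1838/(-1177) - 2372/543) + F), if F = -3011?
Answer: I*sqrt(1232303855254989)/639111 ≈ 54.927*I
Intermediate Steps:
sqrt((1838/(-1177) - 2372/543) + F) = sqrt((1838/(-1177) - 2372/543) - 3011) = sqrt((1838*(-1/1177) - 2372*1/543) - 3011) = sqrt((-1838/1177 - 2372/543) - 3011) = sqrt(-3789878/639111 - 3011) = sqrt(-1928153099/639111) = I*sqrt(1232303855254989)/639111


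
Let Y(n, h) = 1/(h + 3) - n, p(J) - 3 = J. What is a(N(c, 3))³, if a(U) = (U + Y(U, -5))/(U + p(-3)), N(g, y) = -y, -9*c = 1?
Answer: 1/216 ≈ 0.0046296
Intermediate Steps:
c = -⅑ (c = -⅑*1 = -⅑ ≈ -0.11111)
p(J) = 3 + J
Y(n, h) = 1/(3 + h) - n
a(U) = -1/(2*U) (a(U) = (U + (1 - 3*U - 1*(-5)*U)/(3 - 5))/(U + (3 - 3)) = (U + (1 - 3*U + 5*U)/(-2))/(U + 0) = (U - (1 + 2*U)/2)/U = (U + (-½ - U))/U = -1/(2*U))
a(N(c, 3))³ = (-1/(2*((-1*3))))³ = (-½/(-3))³ = (-½*(-⅓))³ = (⅙)³ = 1/216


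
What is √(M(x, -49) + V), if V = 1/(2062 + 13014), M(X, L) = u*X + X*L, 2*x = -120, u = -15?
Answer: √218194348729/7538 ≈ 61.968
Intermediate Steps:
x = -60 (x = (½)*(-120) = -60)
M(X, L) = -15*X + L*X (M(X, L) = -15*X + X*L = -15*X + L*X)
V = 1/15076 ≈ 6.6331e-5
√(M(x, -49) + V) = √(-60*(-15 - 49) + 1/15076) = √(-60*(-64) + 1/15076) = √(3840 + 1/15076) = √(57891841/15076) = √218194348729/7538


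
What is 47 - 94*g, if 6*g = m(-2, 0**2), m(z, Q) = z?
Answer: 235/3 ≈ 78.333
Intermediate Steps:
g = -1/3 (g = (1/6)*(-2) = -1/3 ≈ -0.33333)
47 - 94*g = 47 - 94*(-1/3) = 47 + 94/3 = 235/3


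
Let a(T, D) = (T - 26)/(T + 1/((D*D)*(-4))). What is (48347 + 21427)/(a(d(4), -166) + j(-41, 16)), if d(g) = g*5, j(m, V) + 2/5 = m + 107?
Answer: 384538294365/359881196 ≈ 1068.5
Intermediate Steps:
j(m, V) = 533/5 + m (j(m, V) = -⅖ + (m + 107) = -⅖ + (107 + m) = 533/5 + m)
d(g) = 5*g
a(T, D) = (-26 + T)/(T - 1/(4*D²)) (a(T, D) = (-26 + T)/(T + 1/(D²*(-4))) = (-26 + T)/(T + 1/(-4*D²)) = (-26 + T)/(T - 1/(4*D²)))
(48347 + 21427)/(a(d(4), -166) + j(-41, 16)) = (48347 + 21427)/(4*(-166)²*(-26 + 5*4)/(-1 + 4*(5*4)*(-166)²) + (533/5 - 41)) = 69774/(4*27556*(-26 + 20)/(-1 + 4*20*27556) + 328/5) = 69774/(4*27556*(-6)/(-1 + 2204480) + 328/5) = 69774/(4*27556*(-6)/2204479 + 328/5) = 69774/(4*27556*(1/2204479)*(-6) + 328/5) = 69774/(-661344/2204479 + 328/5) = 69774/(719762392/11022395) = 69774*(11022395/719762392) = 384538294365/359881196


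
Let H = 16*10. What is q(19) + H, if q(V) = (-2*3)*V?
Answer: 46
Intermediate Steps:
H = 160
q(V) = -6*V
q(19) + H = -6*19 + 160 = -114 + 160 = 46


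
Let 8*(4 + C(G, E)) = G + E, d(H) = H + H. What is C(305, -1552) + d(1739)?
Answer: 26545/8 ≈ 3318.1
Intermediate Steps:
d(H) = 2*H
C(G, E) = -4 + E/8 + G/8 (C(G, E) = -4 + (G + E)/8 = -4 + (E + G)/8 = -4 + (E/8 + G/8) = -4 + E/8 + G/8)
C(305, -1552) + d(1739) = (-4 + (⅛)*(-1552) + (⅛)*305) + 2*1739 = (-4 - 194 + 305/8) + 3478 = -1279/8 + 3478 = 26545/8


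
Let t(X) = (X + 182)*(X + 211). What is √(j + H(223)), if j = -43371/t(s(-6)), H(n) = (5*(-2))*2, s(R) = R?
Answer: I*√1725009605/9020 ≈ 4.6046*I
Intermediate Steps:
t(X) = (182 + X)*(211 + X)
H(n) = -20 (H(n) = -10*2 = -20)
j = -43371/36080 (j = -43371/(38402 + (-6)² + 393*(-6)) = -43371/(38402 + 36 - 2358) = -43371/36080 ≈ -1.2021)
√(j + H(223)) = √(-43371/36080 - 20) = √(-764971/36080) = I*√1725009605/9020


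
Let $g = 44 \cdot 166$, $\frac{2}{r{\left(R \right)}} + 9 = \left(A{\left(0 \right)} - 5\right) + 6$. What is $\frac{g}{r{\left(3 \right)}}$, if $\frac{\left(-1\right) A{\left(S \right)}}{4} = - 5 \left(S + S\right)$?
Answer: $-29216$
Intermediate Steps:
$A{\left(S \right)} = 40 S$ ($A{\left(S \right)} = - 4 \left(- 5 \left(S + S\right)\right) = - 4 \left(- 5 \cdot 2 S\right) = - 4 \left(- 10 S\right) = 40 S$)
$r{\left(R \right)} = - \frac{1}{4}$ ($r{\left(R \right)} = \frac{2}{-9 + \left(\left(40 \cdot 0 - 5\right) + 6\right)} = \frac{2}{-9 + \left(\left(0 - 5\right) + 6\right)} = \frac{2}{-9 + \left(-5 + 6\right)} = \frac{2}{-9 + 1} = \frac{2}{-8} = 2 \left(- \frac{1}{8}\right) = - \frac{1}{4}$)
$g = 7304$
$\frac{g}{r{\left(3 \right)}} = \frac{7304}{- \frac{1}{4}} = 7304 \left(-4\right) = -29216$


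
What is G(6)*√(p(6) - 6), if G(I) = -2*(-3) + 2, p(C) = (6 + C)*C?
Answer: 8*√66 ≈ 64.992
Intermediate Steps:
p(C) = C*(6 + C)
G(I) = 8 (G(I) = 6 + 2 = 8)
G(6)*√(p(6) - 6) = 8*√(6*(6 + 6) - 6) = 8*√(6*12 - 6) = 8*√(72 - 6) = 8*√66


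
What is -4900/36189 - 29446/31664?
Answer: -610387447/572944248 ≈ -1.0654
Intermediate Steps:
-4900/36189 - 29446/31664 = -4900*1/36189 - 29446*1/31664 = -4900/36189 - 14723/15832 = -610387447/572944248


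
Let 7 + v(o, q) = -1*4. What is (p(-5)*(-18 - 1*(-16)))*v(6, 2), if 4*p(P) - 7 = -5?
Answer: 11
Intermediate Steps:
p(P) = ½ (p(P) = 7/4 + (¼)*(-5) = 7/4 - 5/4 = ½)
v(o, q) = -11 (v(o, q) = -7 - 1*4 = -7 - 4 = -11)
(p(-5)*(-18 - 1*(-16)))*v(6, 2) = ((-18 - 1*(-16))/2)*(-11) = ((-18 + 16)/2)*(-11) = ((½)*(-2))*(-11) = -1*(-11) = 11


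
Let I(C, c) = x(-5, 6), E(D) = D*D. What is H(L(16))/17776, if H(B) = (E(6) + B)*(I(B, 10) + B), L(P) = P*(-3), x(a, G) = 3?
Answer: 135/4444 ≈ 0.030378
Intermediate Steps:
E(D) = D²
L(P) = -3*P
I(C, c) = 3
H(B) = (3 + B)*(36 + B) (H(B) = (6² + B)*(3 + B) = (36 + B)*(3 + B) = (3 + B)*(36 + B))
H(L(16))/17776 = (108 + (-3*16)² + 39*(-3*16))/17776 = (108 + (-48)² + 39*(-48))*(1/17776) = (108 + 2304 - 1872)*(1/17776) = 540*(1/17776) = 135/4444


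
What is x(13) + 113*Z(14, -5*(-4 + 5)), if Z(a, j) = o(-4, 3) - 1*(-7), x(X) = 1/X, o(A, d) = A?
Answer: 4408/13 ≈ 339.08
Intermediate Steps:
Z(a, j) = 3 (Z(a, j) = -4 - 1*(-7) = -4 + 7 = 3)
x(13) + 113*Z(14, -5*(-4 + 5)) = 1/13 + 113*3 = 1/13 + 339 = 4408/13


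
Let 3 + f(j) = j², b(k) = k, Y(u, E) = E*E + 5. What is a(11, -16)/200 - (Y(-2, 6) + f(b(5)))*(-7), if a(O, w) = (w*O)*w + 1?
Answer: 91017/200 ≈ 455.08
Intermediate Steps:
a(O, w) = 1 + O*w² (a(O, w) = (O*w)*w + 1 = O*w² + 1 = 1 + O*w²)
Y(u, E) = 5 + E² (Y(u, E) = E² + 5 = 5 + E²)
f(j) = -3 + j²
a(11, -16)/200 - (Y(-2, 6) + f(b(5)))*(-7) = (1 + 11*(-16)²)/200 - ((5 + 6²) + (-3 + 5²))*(-7) = (1 + 11*256)*(1/200) - ((5 + 36) + (-3 + 25))*(-7) = (1 + 2816)*(1/200) - (41 + 22)*(-7) = 2817*(1/200) - 63*(-7) = 2817/200 - 1*(-441) = 2817/200 + 441 = 91017/200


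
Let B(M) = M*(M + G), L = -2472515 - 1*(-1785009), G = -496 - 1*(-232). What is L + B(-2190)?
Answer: 4686754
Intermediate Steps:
G = -264 (G = -496 + 232 = -264)
L = -687506 (L = -2472515 + 1785009 = -687506)
B(M) = M*(-264 + M) (B(M) = M*(M - 264) = M*(-264 + M))
L + B(-2190) = -687506 - 2190*(-264 - 2190) = -687506 - 2190*(-2454) = -687506 + 5374260 = 4686754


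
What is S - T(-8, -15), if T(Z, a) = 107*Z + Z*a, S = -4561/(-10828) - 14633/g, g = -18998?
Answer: 75823954593/102855172 ≈ 737.19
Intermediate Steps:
S = 122548001/102855172 (S = -4561/(-10828) - 14633/(-18998) = -4561*(-1/10828) - 14633*(-1/18998) = 4561/10828 + 14633/18998 = 122548001/102855172 ≈ 1.1915)
S - T(-8, -15) = 122548001/102855172 - (-8)*(107 - 15) = 122548001/102855172 - (-8)*92 = 122548001/102855172 - 1*(-736) = 122548001/102855172 + 736 = 75823954593/102855172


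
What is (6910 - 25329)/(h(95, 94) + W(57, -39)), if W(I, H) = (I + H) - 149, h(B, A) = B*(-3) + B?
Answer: 18419/321 ≈ 57.380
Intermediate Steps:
h(B, A) = -2*B (h(B, A) = -3*B + B = -2*B)
W(I, H) = -149 + H + I (W(I, H) = (H + I) - 149 = -149 + H + I)
(6910 - 25329)/(h(95, 94) + W(57, -39)) = (6910 - 25329)/(-2*95 + (-149 - 39 + 57)) = -18419/(-190 - 131) = -18419/(-321) = -18419*(-1/321) = 18419/321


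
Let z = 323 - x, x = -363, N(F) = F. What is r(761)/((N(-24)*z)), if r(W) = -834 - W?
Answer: 1595/16464 ≈ 0.096878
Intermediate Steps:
z = 686 (z = 323 - 1*(-363) = 323 + 363 = 686)
r(761)/((N(-24)*z)) = (-834 - 1*761)/((-24*686)) = (-834 - 761)/(-16464) = -1595*(-1/16464) = 1595/16464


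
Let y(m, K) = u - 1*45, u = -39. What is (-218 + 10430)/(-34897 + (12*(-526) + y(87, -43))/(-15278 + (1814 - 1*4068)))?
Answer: -3729933/12745996 ≈ -0.29264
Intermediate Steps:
y(m, K) = -84 (y(m, K) = -39 - 1*45 = -39 - 45 = -84)
(-218 + 10430)/(-34897 + (12*(-526) + y(87, -43))/(-15278 + (1814 - 1*4068))) = (-218 + 10430)/(-34897 + (12*(-526) - 84)/(-15278 + (1814 - 1*4068))) = 10212/(-34897 + (-6312 - 84)/(-15278 + (1814 - 4068))) = 10212/(-34897 - 6396/(-15278 - 2254)) = 10212/(-34897 - 6396/(-17532)) = 10212/(-34897 - 6396*(-1/17532)) = 10212/(-34897 + 533/1461) = 10212/(-50983984/1461) = 10212*(-1461/50983984) = -3729933/12745996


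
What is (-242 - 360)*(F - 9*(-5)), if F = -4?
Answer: -24682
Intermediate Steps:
(-242 - 360)*(F - 9*(-5)) = (-242 - 360)*(-4 - 9*(-5)) = -602*(-4 + 45) = -602*41 = -24682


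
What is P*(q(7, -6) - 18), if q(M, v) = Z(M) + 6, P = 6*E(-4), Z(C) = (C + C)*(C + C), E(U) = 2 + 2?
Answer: 4416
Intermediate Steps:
E(U) = 4
Z(C) = 4*C**2 (Z(C) = (2*C)*(2*C) = 4*C**2)
P = 24 (P = 6*4 = 24)
q(M, v) = 6 + 4*M**2 (q(M, v) = 4*M**2 + 6 = 6 + 4*M**2)
P*(q(7, -6) - 18) = 24*((6 + 4*7**2) - 18) = 24*((6 + 4*49) - 18) = 24*((6 + 196) - 18) = 24*(202 - 18) = 24*184 = 4416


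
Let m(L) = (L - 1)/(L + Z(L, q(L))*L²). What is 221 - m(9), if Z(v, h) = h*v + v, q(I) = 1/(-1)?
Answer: 1981/9 ≈ 220.11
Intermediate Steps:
q(I) = -1
Z(v, h) = v + h*v
m(L) = (-1 + L)/L (m(L) = (L - 1)/(L + (L*(1 - 1))*L²) = (-1 + L)/(L + (L*0)*L²) = (-1 + L)/(L + 0*L²) = (-1 + L)/(L + 0) = (-1 + L)/L)
221 - m(9) = 221 - (-1 + 9)/9 = 221 - 8/9 = 1981/9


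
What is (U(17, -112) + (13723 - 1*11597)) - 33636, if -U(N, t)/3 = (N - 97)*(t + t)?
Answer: -85270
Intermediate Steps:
U(N, t) = -6*t*(-97 + N) (U(N, t) = -3*(N - 97)*(t + t) = -3*(-97 + N)*2*t = -6*t*(-97 + N))
(U(17, -112) + (13723 - 1*11597)) - 33636 = (6*(-112)*(97 - 1*17) + (13723 - 1*11597)) - 33636 = (6*(-112)*(97 - 17) + (13723 - 11597)) - 33636 = (6*(-112)*80 + 2126) - 33636 = (-53760 + 2126) - 33636 = -51634 - 33636 = -85270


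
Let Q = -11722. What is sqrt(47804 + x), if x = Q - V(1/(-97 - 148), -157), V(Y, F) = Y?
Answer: sqrt(44200455)/35 ≈ 189.95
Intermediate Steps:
x = -2871889/245 (x = -11722 - 1/(-97 - 148) = -11722 - 1/(-245) = -11722 - 1*(-1/245) = -11722 + 1/245 = -2871889/245 ≈ -11722.)
sqrt(47804 + x) = sqrt(47804 - 2871889/245) = sqrt(8840091/245) = sqrt(44200455)/35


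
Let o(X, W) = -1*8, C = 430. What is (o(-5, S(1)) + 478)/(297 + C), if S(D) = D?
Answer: 470/727 ≈ 0.64649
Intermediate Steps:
o(X, W) = -8
(o(-5, S(1)) + 478)/(297 + C) = (-8 + 478)/(297 + 430) = 470/727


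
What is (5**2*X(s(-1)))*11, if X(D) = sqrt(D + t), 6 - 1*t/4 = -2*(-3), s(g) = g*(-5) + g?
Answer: 550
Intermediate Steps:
s(g) = -4*g (s(g) = -5*g + g = -4*g)
t = 0 (t = 24 - (-8)*(-3) = 24 - 4*6 = 24 - 24 = 0)
X(D) = sqrt(D) (X(D) = sqrt(D + 0) = sqrt(D))
(5**2*X(s(-1)))*11 = (5**2*sqrt(-4*(-1)))*11 = (25*sqrt(4))*11 = (25*2)*11 = 50*11 = 550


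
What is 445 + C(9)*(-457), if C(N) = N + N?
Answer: -7781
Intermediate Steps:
C(N) = 2*N
445 + C(9)*(-457) = 445 + (2*9)*(-457) = 445 + 18*(-457) = 445 - 8226 = -7781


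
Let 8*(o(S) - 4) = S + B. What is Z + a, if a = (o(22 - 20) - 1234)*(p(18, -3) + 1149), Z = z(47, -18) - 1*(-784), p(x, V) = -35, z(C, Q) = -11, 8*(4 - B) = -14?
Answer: -21893885/16 ≈ -1.3684e+6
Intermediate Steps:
B = 23/4 (B = 4 - 1/8*(-14) = 4 + 7/4 = 23/4 ≈ 5.7500)
o(S) = 151/32 + S/8 (o(S) = 4 + (S + 23/4)/8 = 4 + (23/4 + S)/8 = 4 + (23/32 + S/8) = 151/32 + S/8)
Z = 773 (Z = -11 - 1*(-784) = -11 + 784 = 773)
a = -21906253/16 (a = ((151/32 + (22 - 20)/8) - 1234)*(-35 + 1149) = ((151/32 + (1/8)*2) - 1234)*1114 = ((151/32 + 1/4) - 1234)*1114 = (159/32 - 1234)*1114 = -39329/32*1114 = -21906253/16 ≈ -1.3691e+6)
Z + a = 773 - 21906253/16 = -21893885/16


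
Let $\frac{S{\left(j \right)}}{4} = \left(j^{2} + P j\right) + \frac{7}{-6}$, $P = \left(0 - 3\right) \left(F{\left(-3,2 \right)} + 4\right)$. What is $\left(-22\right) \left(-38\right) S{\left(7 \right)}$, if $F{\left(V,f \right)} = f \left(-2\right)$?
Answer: $\frac{479864}{3} \approx 1.5995 \cdot 10^{5}$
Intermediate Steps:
$F{\left(V,f \right)} = - 2 f$
$P = 0$ ($P = \left(0 - 3\right) \left(\left(-2\right) 2 + 4\right) = - 3 \left(-4 + 4\right) = \left(-3\right) 0 = 0$)
$S{\left(j \right)} = - \frac{14}{3} + 4 j^{2}$ ($S{\left(j \right)} = 4 \left(\left(j^{2} + 0 j\right) + \frac{7}{-6}\right) = 4 \left(\left(j^{2} + 0\right) + 7 \left(- \frac{1}{6}\right)\right) = 4 \left(j^{2} - \frac{7}{6}\right) = 4 \left(- \frac{7}{6} + j^{2}\right) = - \frac{14}{3} + 4 j^{2}$)
$\left(-22\right) \left(-38\right) S{\left(7 \right)} = \left(-22\right) \left(-38\right) \left(- \frac{14}{3} + 4 \cdot 7^{2}\right) = 836 \left(- \frac{14}{3} + 4 \cdot 49\right) = 836 \left(- \frac{14}{3} + 196\right) = 836 \cdot \frac{574}{3} = \frac{479864}{3}$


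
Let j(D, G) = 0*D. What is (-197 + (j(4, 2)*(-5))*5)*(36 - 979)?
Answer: 185771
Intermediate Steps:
j(D, G) = 0
(-197 + (j(4, 2)*(-5))*5)*(36 - 979) = (-197 + (0*(-5))*5)*(36 - 979) = (-197 + 0*5)*(-943) = (-197 + 0)*(-943) = -197*(-943) = 185771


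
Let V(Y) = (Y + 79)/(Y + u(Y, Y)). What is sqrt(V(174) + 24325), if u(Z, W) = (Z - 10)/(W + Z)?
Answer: sqrt(5604863752294)/15179 ≈ 155.97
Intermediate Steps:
u(Z, W) = (-10 + Z)/(W + Z)
V(Y) = (79 + Y)/(Y + (-10 + Y)/(2*Y)) (V(Y) = (Y + 79)/(Y + (-10 + Y)/(Y + Y)) = (79 + Y)/(Y + (-10 + Y)/((2*Y))) = (79 + Y)/(Y + (1/(2*Y))*(-10 + Y)) = (79 + Y)/(Y + (-10 + Y)/(2*Y)))
sqrt(V(174) + 24325) = sqrt(2*174*(79 + 174)/(-10 + 174 + 2*174**2) + 24325) = sqrt(2*174*253/(-10 + 174 + 2*30276) + 24325) = sqrt(2*174*253/(-10 + 174 + 60552) + 24325) = sqrt(2*174*253/60716 + 24325) = sqrt(2*174*(1/60716)*253 + 24325) = sqrt(22011/15179 + 24325) = sqrt(369251186/15179) = sqrt(5604863752294)/15179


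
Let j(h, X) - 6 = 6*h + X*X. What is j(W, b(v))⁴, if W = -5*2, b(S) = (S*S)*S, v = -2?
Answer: 10000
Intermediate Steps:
b(S) = S³ (b(S) = S²*S = S³)
W = -10
j(h, X) = 6 + X² + 6*h (j(h, X) = 6 + (6*h + X*X) = 6 + (6*h + X²) = 6 + (X² + 6*h) = 6 + X² + 6*h)
j(W, b(v))⁴ = (6 + ((-2)³)² + 6*(-10))⁴ = (6 + (-8)² - 60)⁴ = (6 + 64 - 60)⁴ = 10⁴ = 10000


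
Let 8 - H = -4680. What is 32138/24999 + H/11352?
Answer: 6694804/3941509 ≈ 1.6985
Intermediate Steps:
H = 4688 (H = 8 - 1*(-4680) = 8 + 4680 = 4688)
32138/24999 + H/11352 = 32138/24999 + 4688/11352 = 32138*(1/24999) + 4688*(1/11352) = 32138/24999 + 586/1419 = 6694804/3941509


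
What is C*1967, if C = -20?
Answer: -39340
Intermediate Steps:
C*1967 = -20*1967 = -39340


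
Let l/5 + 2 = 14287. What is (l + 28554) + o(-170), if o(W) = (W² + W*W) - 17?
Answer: 157762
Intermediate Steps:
l = 71425 (l = -10 + 5*14287 = -10 + 71435 = 71425)
o(W) = -17 + 2*W² (o(W) = (W² + W²) - 17 = 2*W² - 17 = -17 + 2*W²)
(l + 28554) + o(-170) = (71425 + 28554) + (-17 + 2*(-170)²) = 99979 + (-17 + 2*28900) = 99979 + (-17 + 57800) = 99979 + 57783 = 157762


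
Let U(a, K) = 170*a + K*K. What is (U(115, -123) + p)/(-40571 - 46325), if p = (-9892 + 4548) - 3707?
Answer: -6407/21724 ≈ -0.29493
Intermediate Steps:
U(a, K) = K**2 + 170*a (U(a, K) = 170*a + K**2 = K**2 + 170*a)
p = -9051 (p = -5344 - 3707 = -9051)
(U(115, -123) + p)/(-40571 - 46325) = (((-123)**2 + 170*115) - 9051)/(-40571 - 46325) = ((15129 + 19550) - 9051)/(-86896) = (34679 - 9051)*(-1/86896) = 25628*(-1/86896) = -6407/21724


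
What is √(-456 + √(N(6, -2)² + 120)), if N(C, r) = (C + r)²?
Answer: √(-456 + 2*√94) ≈ 20.895*I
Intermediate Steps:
√(-456 + √(N(6, -2)² + 120)) = √(-456 + √(((6 - 2)²)² + 120)) = √(-456 + √((4²)² + 120)) = √(-456 + √(16² + 120)) = √(-456 + √(256 + 120)) = √(-456 + √376) = √(-456 + 2*√94)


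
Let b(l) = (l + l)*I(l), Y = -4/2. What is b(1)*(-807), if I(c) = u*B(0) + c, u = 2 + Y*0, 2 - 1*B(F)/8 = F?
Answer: -53262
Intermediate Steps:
B(F) = 16 - 8*F
Y = -2 (Y = -4*½ = -2)
u = 2 (u = 2 - 2*0 = 2 + 0 = 2)
I(c) = 32 + c (I(c) = 2*(16 - 8*0) + c = 2*(16 + 0) + c = 2*16 + c = 32 + c)
b(l) = 2*l*(32 + l) (b(l) = (l + l)*(32 + l) = (2*l)*(32 + l) = 2*l*(32 + l))
b(1)*(-807) = (2*1*(32 + 1))*(-807) = (2*1*33)*(-807) = 66*(-807) = -53262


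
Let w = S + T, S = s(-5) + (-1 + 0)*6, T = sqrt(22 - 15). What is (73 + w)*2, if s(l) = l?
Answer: 124 + 2*sqrt(7) ≈ 129.29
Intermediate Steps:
T = sqrt(7) ≈ 2.6458
S = -11 (S = -5 + (-1 + 0)*6 = -5 - 1*6 = -5 - 6 = -11)
w = -11 + sqrt(7) ≈ -8.3542
(73 + w)*2 = (73 + (-11 + sqrt(7)))*2 = (62 + sqrt(7))*2 = 124 + 2*sqrt(7)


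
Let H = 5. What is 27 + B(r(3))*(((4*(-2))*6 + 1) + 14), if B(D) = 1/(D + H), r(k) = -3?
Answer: 21/2 ≈ 10.500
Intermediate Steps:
B(D) = 1/(5 + D) (B(D) = 1/(D + 5) = 1/(5 + D))
27 + B(r(3))*(((4*(-2))*6 + 1) + 14) = 27 + (((4*(-2))*6 + 1) + 14)/(5 - 3) = 27 + ((-8*6 + 1) + 14)/2 = 27 + ((-48 + 1) + 14)/2 = 27 + (-47 + 14)/2 = 27 + (½)*(-33) = 27 - 33/2 = 21/2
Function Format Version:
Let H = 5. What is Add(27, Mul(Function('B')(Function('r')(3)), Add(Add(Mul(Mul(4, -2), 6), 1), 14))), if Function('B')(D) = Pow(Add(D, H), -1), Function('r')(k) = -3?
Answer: Rational(21, 2) ≈ 10.500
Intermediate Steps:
Function('B')(D) = Pow(Add(5, D), -1) (Function('B')(D) = Pow(Add(D, 5), -1) = Pow(Add(5, D), -1))
Add(27, Mul(Function('B')(Function('r')(3)), Add(Add(Mul(Mul(4, -2), 6), 1), 14))) = Add(27, Mul(Pow(Add(5, -3), -1), Add(Add(Mul(Mul(4, -2), 6), 1), 14))) = Add(27, Mul(Pow(2, -1), Add(Add(Mul(-8, 6), 1), 14))) = Add(27, Mul(Rational(1, 2), Add(Add(-48, 1), 14))) = Add(27, Mul(Rational(1, 2), Add(-47, 14))) = Add(27, Mul(Rational(1, 2), -33)) = Add(27, Rational(-33, 2)) = Rational(21, 2)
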